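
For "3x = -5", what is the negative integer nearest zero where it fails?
Testing negative integers from -1 downward:
x = -1: LHS = 3·(-1) = -3; -3 = -5 — FAILS  ← closest negative counterexample to 0

Answer: x = -1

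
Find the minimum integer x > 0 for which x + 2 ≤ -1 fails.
Testing positive integers:
x = 1: LHS = 1 + 2 = 3; 3 ≤ -1 — FAILS  ← smallest positive counterexample

Answer: x = 1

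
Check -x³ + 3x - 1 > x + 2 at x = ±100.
x = 100: LHS = -100³ + 3·100 - 1 = -999701, RHS = 100 + 2 = 102; -999701 > 102 — FAILS
x = -100: LHS = -(-100)³ + 3·(-100) - 1 = 999699, RHS = (-100) + 2 = -98; 999699 > -98 — holds

Answer: Partially: fails for x = 100, holds for x = -100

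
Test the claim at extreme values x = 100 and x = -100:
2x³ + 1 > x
x = 100: LHS = 2·100³ + 1 = 2000001; 2000001 > 100 — holds
x = -100: LHS = 2·(-100)³ + 1 = -1999999; -1999999 > -100 — FAILS

Answer: Partially: holds for x = 100, fails for x = -100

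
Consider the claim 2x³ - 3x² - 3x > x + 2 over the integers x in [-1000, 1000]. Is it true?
The claim fails at x = 0:
x = 0: LHS = 2·0³ - 3·0² - 3·0 = 0, RHS = 0 + 2 = 2; 0 > 2 — FAILS

Because a single integer refutes it, the statement is false.

Answer: False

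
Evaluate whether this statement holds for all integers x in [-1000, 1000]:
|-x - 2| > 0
The claim fails at x = -2:
x = -2: LHS = |-(-2) - 2| = |0| = 0; 0 > 0 — FAILS

Because a single integer refutes it, the statement is false.

Answer: False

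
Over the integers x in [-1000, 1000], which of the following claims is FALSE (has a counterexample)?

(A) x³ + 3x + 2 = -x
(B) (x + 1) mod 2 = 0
(A) x = 0: LHS = 0³ + 3·0 + 2 = 2, RHS = -0 = 0; 2 = 0 — FAILS
(B) x = 0: LHS = (0 + 1) mod 2 = 1 mod 2 = 1; 1 = 0 — FAILS

Answer: Both A and B are false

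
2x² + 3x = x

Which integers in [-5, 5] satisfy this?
Holds for: {-1, 0}
Fails for: {-5, -4, -3, -2, 1, 2, 3, 4, 5}

Answer: {-1, 0}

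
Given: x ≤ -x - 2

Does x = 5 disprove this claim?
Substitute x = 5 into the relation:
x = 5: RHS = -5 - 2 = -7; 5 ≤ -7 — FAILS

Since the claim fails at x = 5, this value is a counterexample.

Answer: Yes, x = 5 is a counterexample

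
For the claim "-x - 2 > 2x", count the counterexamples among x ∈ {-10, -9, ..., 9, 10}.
Counterexamples in [-10, 10]: {0, 1, 2, 3, 4, 5, 6, 7, 8, 9, 10}.

Counting them gives 11 values.

Answer: 11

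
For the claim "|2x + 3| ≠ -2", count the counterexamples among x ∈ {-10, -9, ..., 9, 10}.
An absolute value is never negative, so the left side is ≥ 0 for every x, while the right side is -2. Tightest case in [-10, 10] is x = -1:
x = -1: LHS = |2·(-1) + 3| = |1| = 1; 1 ≠ -2 — holds
Hence LHS − RHS is never 0, i.e. the two sides are never equal, so the relation holds for every integer in [-10, 10].

No counterexample appears in that range.

Answer: 0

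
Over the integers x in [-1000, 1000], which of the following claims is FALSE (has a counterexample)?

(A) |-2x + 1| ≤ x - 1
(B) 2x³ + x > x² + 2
(A) x = 0: LHS = |-2·0 + 1| = |1| = 1, RHS = 0 - 1 = -1; 1 ≤ -1 — FAILS
(B) x = 0: LHS = 2·0³ + 0 = 0, RHS = 0² + 2 = 2; 0 > 2 — FAILS

Answer: Both A and B are false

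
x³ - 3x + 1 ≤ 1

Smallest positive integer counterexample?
Testing positive integers:
x = 1: LHS = 1³ - 3·1 + 1 = -1; -1 ≤ 1 — holds
x = 2: LHS = 2³ - 3·2 + 1 = 3; 3 ≤ 1 — FAILS  ← smallest positive counterexample

Answer: x = 2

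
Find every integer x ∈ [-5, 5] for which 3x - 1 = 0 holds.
Track d = LHS − RHS over the integers in [-5, 5]. Equality would need d = 0, but d changes sign only between consecutive integers, jumping over 0:
x = 0: LHS = 3·0 - 1 = -1; -1 = 0 — FAILS  (d = -1)
x = 1: LHS = 3·1 - 1 = 2; 2 = 0 — FAILS  (d = 2)
Away from these crossings d keeps a constant sign, and checking every integer in [-5, 5] confirms d ≠ 0 throughout. Hence the two sides are never equal, so the claimed relation (=) fails for every integer in [-5, 5].

Answer: None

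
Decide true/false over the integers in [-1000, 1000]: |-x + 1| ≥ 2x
The claim fails at x = 1:
x = 1: LHS = |-1 + 1| = |0| = 0, RHS = 2·1 = 2; 0 ≥ 2 — FAILS

Because a single integer refutes it, the statement is false.

Answer: False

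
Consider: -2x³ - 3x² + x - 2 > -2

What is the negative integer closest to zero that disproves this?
Testing negative integers from -1 downward:
x = -1: LHS = -2·(-1)³ - 3·(-1)² + (-1) - 2 = -4; -4 > -2 — FAILS  ← closest negative counterexample to 0

Answer: x = -1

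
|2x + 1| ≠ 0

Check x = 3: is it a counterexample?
Substitute x = 3 into the relation:
x = 3: LHS = |2·3 + 1| = |7| = 7; 7 ≠ 0 — holds

The relation holds at x = 3, so it is not a counterexample.

Answer: No, x = 3 is not a counterexample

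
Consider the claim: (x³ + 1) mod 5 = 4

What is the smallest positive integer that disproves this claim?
Testing positive integers:
x = 1: LHS = (1³ + 1) mod 5 = 2 mod 5 = 2; 2 = 4 — FAILS  ← smallest positive counterexample

Answer: x = 1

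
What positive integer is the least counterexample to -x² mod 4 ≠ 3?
Testing positive integers:
x = 1: LHS = (-1²) mod 4 = (-1) mod 4 = 3; 3 ≠ 3 — FAILS  ← smallest positive counterexample

Answer: x = 1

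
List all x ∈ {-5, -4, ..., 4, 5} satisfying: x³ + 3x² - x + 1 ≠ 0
Track d = LHS − RHS over the integers in [-5, 5]. Equality would need d = 0, but d changes sign only between consecutive integers, jumping over 0:
x = -4: LHS = (-4)³ + 3·(-4)² - (-4) + 1 = -11; -11 ≠ 0 — holds  (d = -11)
x = -3: LHS = (-3)³ + 3·(-3)² - (-3) + 1 = 4; 4 ≠ 0 — holds  (d = 4)
Away from these crossings d keeps a constant sign, and checking every integer in [-5, 5] confirms d ≠ 0 throughout. Hence the two sides are never equal, so the relation holds for every integer in [-5, 5].

Answer: All integers in [-5, 5]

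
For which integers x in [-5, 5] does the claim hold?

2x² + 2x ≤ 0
Holds for: {-1, 0}
Fails for: {-5, -4, -3, -2, 1, 2, 3, 4, 5}

Answer: {-1, 0}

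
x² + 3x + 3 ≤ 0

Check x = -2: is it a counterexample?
Substitute x = -2 into the relation:
x = -2: LHS = (-2)² + 3·(-2) + 3 = 1; 1 ≤ 0 — FAILS

Since the claim fails at x = -2, this value is a counterexample.

Answer: Yes, x = -2 is a counterexample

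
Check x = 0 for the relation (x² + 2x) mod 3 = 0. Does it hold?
x = 0: LHS = (0² + 2·0) mod 3 = 0 mod 3 = 0; 0 = 0 — holds

The relation is satisfied at x = 0.

Answer: Yes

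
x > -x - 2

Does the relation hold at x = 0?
x = 0: RHS = -0 - 2 = -2; 0 > -2 — holds

The relation is satisfied at x = 0.

Answer: Yes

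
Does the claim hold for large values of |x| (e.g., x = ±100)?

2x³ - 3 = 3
x = 100: LHS = 2·100³ - 3 = 1999997; 1999997 = 3 — FAILS
x = -100: LHS = 2·(-100)³ - 3 = -2000003; -2000003 = 3 — FAILS

Answer: No, fails for both x = 100 and x = -100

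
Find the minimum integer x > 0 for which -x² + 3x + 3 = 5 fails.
Testing positive integers:
x = 1: LHS = -1² + 3·1 + 3 = 5; 5 = 5 — holds
x = 2: LHS = -2² + 3·2 + 3 = 5; 5 = 5 — holds
x = 3: LHS = -3² + 3·3 + 3 = 3; 3 = 5 — FAILS  ← smallest positive counterexample

Answer: x = 3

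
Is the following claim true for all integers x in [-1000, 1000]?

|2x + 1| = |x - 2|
The claim fails at x = 0:
x = 0: LHS = |2·0 + 1| = |1| = 1, RHS = |0 - 2| = |-2| = 2; 1 = 2 — FAILS

Because a single integer refutes it, the statement is false.

Answer: False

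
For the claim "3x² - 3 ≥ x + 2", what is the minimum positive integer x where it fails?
Testing positive integers:
x = 1: LHS = 3·1² - 3 = 0, RHS = 1 + 2 = 3; 0 ≥ 3 — FAILS  ← smallest positive counterexample

Answer: x = 1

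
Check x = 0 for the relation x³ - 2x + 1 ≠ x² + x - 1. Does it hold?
x = 0: LHS = 0³ - 2·0 + 1 = 1, RHS = 0² + 0 - 1 = -1; 1 ≠ -1 — holds

The relation is satisfied at x = 0.

Answer: Yes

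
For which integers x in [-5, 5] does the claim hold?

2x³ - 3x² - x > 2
Holds for: {3, 4, 5}
Fails for: {-5, -4, -3, -2, -1, 0, 1, 2}

Answer: {3, 4, 5}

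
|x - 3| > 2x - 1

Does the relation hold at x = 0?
x = 0: LHS = |0 - 3| = |-3| = 3, RHS = 2·0 - 1 = -1; 3 > -1 — holds

The relation is satisfied at x = 0.

Answer: Yes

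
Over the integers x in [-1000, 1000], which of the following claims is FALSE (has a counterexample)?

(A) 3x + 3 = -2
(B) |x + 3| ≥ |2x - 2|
(A) x = 0: LHS = 3·0 + 3 = 3; 3 = -2 — FAILS
(B) x = -1: LHS = |(-1) + 3| = |2| = 2, RHS = |2·(-1) - 2| = |-4| = 4; 2 ≥ 4 — FAILS

Answer: Both A and B are false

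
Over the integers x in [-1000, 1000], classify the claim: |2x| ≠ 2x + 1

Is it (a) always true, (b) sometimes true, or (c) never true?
Track d = LHS − RHS over the integers in [-1000, 1000]. Equality would need d = 0, but d changes sign only between consecutive integers, jumping over 0:
x = -1: LHS = |2·(-1)| = |-2| = 2, RHS = 2·(-1) + 1 = -1; 2 ≠ -1 — holds  (d = 3)
x = 0: LHS = |2·0| = |0| = 0, RHS = 2·0 + 1 = 1; 0 ≠ 1 — holds  (d = -1)
Away from these crossings d keeps a constant sign, and checking every integer in [-1000, 1000] confirms d ≠ 0 throughout. Hence the two sides are never equal, so the relation holds for every integer in [-1000, 1000].

No counterexample exists.

Answer: Always true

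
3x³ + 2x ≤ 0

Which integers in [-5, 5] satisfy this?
Holds for: {-5, -4, -3, -2, -1, 0}
Fails for: {1, 2, 3, 4, 5}

Answer: {-5, -4, -3, -2, -1, 0}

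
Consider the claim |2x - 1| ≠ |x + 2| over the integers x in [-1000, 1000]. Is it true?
The claim fails at x = 3:
x = 3: LHS = |2·3 - 1| = |5| = 5, RHS = |3 + 2| = |5| = 5; 5 ≠ 5 — FAILS

Because a single integer refutes it, the statement is false.

Answer: False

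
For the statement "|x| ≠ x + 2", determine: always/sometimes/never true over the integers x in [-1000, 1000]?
Holds at x = 0: LHS = |0| = 0, RHS = 0 + 2 = 2; 0 ≠ 2 — holds
Fails at x = -1: LHS = |-1| = 1, RHS = (-1) + 2 = 1; 1 ≠ 1 — FAILS
It is satisfied by some integers in the range but not all.

Answer: Sometimes true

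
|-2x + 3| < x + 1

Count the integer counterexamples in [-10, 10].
Counterexamples in [-10, 10]: {-10, -9, -8, -7, -6, -5, -4, -3, -2, -1, 0, 4, 5, 6, 7, 8, 9, 10}.

Counting them gives 18 values.

Answer: 18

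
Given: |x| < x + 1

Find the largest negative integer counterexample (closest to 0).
Testing negative integers from -1 downward:
x = -1: LHS = |-1| = 1, RHS = (-1) + 1 = 0; 1 < 0 — FAILS  ← closest negative counterexample to 0

Answer: x = -1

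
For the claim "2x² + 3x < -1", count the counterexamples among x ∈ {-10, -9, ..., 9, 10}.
Counterexamples in [-10, 10]: {-10, -9, -8, -7, -6, -5, -4, -3, -2, -1, 0, 1, 2, 3, 4, 5, 6, 7, 8, 9, 10}.

Counting them gives 21 values.

Answer: 21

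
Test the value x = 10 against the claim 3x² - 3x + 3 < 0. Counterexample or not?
Substitute x = 10 into the relation:
x = 10: LHS = 3·10² - 3·10 + 3 = 273; 273 < 0 — FAILS

Since the claim fails at x = 10, this value is a counterexample.

Answer: Yes, x = 10 is a counterexample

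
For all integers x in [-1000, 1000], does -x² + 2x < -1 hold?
The claim fails at x = 0:
x = 0: LHS = -0² + 2·0 = 0; 0 < -1 — FAILS

Because a single integer refutes it, the statement is false.

Answer: False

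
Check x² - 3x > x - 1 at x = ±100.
x = 100: LHS = 100² - 3·100 = 9700, RHS = 100 - 1 = 99; 9700 > 99 — holds
x = -100: LHS = (-100)² - 3·(-100) = 10300, RHS = (-100) - 1 = -101; 10300 > -101 — holds

Answer: Yes, holds for both x = 100 and x = -100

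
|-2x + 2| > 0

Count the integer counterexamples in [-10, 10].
Counterexamples in [-10, 10]: {1}.

Counting them gives 1 values.

Answer: 1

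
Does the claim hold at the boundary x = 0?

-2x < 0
x = 0: LHS = -2·0 = 0; 0 < 0 — FAILS

The relation fails at x = 0, so x = 0 is a counterexample.

Answer: No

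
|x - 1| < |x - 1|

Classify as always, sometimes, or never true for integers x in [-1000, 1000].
Over all integers in [-1000, 1000], LHS − RHS is smallest at x = 0, where it equals 0:
x = 0: LHS = |0 - 1| = |-1| = 1, RHS = |0 - 1| = |-1| = 1; 1 < 1 — FAILS
At the ends of the range:
x = -1000: LHS = |(-1000) - 1| = |-1001| = 1001, RHS = |(-1000) - 1| = |-1001| = 1001; 1001 < 1001 — FAILS
x = 1000: LHS = |1000 - 1| = |999| = 999, RHS = |1000 - 1| = |999| = 999; 999 < 999 — FAILS
Hence LHS − RHS is never negative, i.e. LHS ≥ RHS throughout, so the claimed relation (<) fails for every integer in [-1000, 1000].

No integer in the range satisfies it.

Answer: Never true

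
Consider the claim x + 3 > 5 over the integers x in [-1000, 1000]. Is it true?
The claim fails at x = 0:
x = 0: LHS = 0 + 3 = 3; 3 > 5 — FAILS

Because a single integer refutes it, the statement is false.

Answer: False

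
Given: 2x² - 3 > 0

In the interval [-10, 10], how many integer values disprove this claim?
Counterexamples in [-10, 10]: {-1, 0, 1}.

Counting them gives 3 values.

Answer: 3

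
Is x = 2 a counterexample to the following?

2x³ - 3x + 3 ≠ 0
Substitute x = 2 into the relation:
x = 2: LHS = 2·2³ - 3·2 + 3 = 13; 13 ≠ 0 — holds

The relation holds at x = 2, so it is not a counterexample.

Answer: No, x = 2 is not a counterexample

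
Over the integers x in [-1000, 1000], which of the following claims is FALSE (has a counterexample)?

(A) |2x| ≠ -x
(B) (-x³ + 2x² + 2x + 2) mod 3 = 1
(A) x = 0: LHS = |2·0| = |0| = 0, RHS = -0 = 0; 0 ≠ 0 — FAILS
(B) x = 0: LHS = (-0³ + 2·0² + 2·0 + 2) mod 3 = 2 mod 3 = 2; 2 = 1 — FAILS

Answer: Both A and B are false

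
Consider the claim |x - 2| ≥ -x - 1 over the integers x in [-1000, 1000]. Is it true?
Over all integers in [-1000, 1000], LHS − RHS is smallest at x = 0, where it equals 3:
x = 0: LHS = |0 - 2| = |-2| = 2, RHS = -0 - 1 = -1; 2 ≥ -1 — holds
At the ends of the range:
x = -1000: LHS = |(-1000) - 2| = |-1002| = 1002, RHS = -(-1000) - 1 = 999; 1002 ≥ 999 — holds
x = 1000: LHS = |1000 - 2| = |998| = 998, RHS = -1000 - 1 = -1001; 998 ≥ -1001 — holds
Hence LHS − RHS is never negative, i.e. LHS ≥ RHS throughout, so the relation holds for every integer in [-1000, 1000].

No counterexample exists.

Answer: True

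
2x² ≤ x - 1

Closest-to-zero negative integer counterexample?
Testing negative integers from -1 downward:
x = -1: LHS = 2·(-1)² = 2, RHS = (-1) - 1 = -2; 2 ≤ -2 — FAILS  ← closest negative counterexample to 0

Answer: x = -1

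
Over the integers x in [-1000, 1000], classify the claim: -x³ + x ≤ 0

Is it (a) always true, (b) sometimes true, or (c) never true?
Holds at x = 0: LHS = -0³ + 0 = 0; 0 ≤ 0 — holds
Fails at x = -2: LHS = -(-2)³ + (-2) = 6; 6 ≤ 0 — FAILS
It is satisfied by some integers in the range but not all.

Answer: Sometimes true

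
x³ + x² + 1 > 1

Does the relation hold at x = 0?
x = 0: LHS = 0³ + 0² + 1 = 1; 1 > 1 — FAILS

The relation fails at x = 0, so x = 0 is a counterexample.

Answer: No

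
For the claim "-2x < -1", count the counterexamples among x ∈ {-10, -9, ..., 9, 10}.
Counterexamples in [-10, 10]: {-10, -9, -8, -7, -6, -5, -4, -3, -2, -1, 0}.

Counting them gives 11 values.

Answer: 11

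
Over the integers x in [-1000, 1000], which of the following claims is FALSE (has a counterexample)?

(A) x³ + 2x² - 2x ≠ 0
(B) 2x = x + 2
(A) x = 0: LHS = 0³ + 2·0² - 2·0 = 0; 0 ≠ 0 — FAILS
(B) x = 0: LHS = 2·0 = 0, RHS = 0 + 2 = 2; 0 = 2 — FAILS

Answer: Both A and B are false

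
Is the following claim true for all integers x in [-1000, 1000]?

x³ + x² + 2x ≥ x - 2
The claim fails at x = -2:
x = -2: LHS = (-2)³ + (-2)² + 2·(-2) = -8, RHS = (-2) - 2 = -4; -8 ≥ -4 — FAILS

Because a single integer refutes it, the statement is false.

Answer: False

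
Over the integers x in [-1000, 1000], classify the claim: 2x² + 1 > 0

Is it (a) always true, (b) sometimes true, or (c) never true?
Over all integers in [-1000, 1000], LHS − RHS is smallest at x = 0, where it equals 1:
x = 0: LHS = 2·0² + 1 = 1; 1 > 0 — holds
At the ends of the range:
x = -1000: LHS = 2·(-1000)² + 1 = 2000001; 2000001 > 0 — holds
x = 1000: LHS = 2·1000² + 1 = 2000001; 2000001 > 0 — holds
Hence LHS − RHS is never zero or negative, i.e. LHS > RHS throughout, so the relation holds for every integer in [-1000, 1000].

No counterexample exists.

Answer: Always true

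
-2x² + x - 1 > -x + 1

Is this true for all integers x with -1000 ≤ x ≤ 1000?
The claim fails at x = 0:
x = 0: LHS = -2·0² + 0 - 1 = -1, RHS = -0 + 1 = 1; -1 > 1 — FAILS

Because a single integer refutes it, the statement is false.

Answer: False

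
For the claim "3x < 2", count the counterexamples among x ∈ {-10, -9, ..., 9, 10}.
Counterexamples in [-10, 10]: {1, 2, 3, 4, 5, 6, 7, 8, 9, 10}.

Counting them gives 10 values.

Answer: 10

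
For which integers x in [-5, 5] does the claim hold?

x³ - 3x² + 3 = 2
Track d = LHS − RHS over the integers in [-5, 5]. Equality would need d = 0, but d changes sign only between consecutive integers, jumping over 0:
x = -1: LHS = (-1)³ - 3·(-1)² + 3 = -1; -1 = 2 — FAILS  (d = -3)
x = 0: LHS = 0³ - 3·0² + 3 = 3; 3 = 2 — FAILS  (d = 1)
x = 0: LHS = 0³ - 3·0² + 3 = 3; 3 = 2 — FAILS  (d = 1)
x = 1: LHS = 1³ - 3·1² + 3 = 1; 1 = 2 — FAILS  (d = -1)
x = 2: LHS = 2³ - 3·2² + 3 = -1; -1 = 2 — FAILS  (d = -3)
x = 3: LHS = 3³ - 3·3² + 3 = 3; 3 = 2 — FAILS  (d = 1)
Away from these crossings d keeps a constant sign, and checking every integer in [-5, 5] confirms d ≠ 0 throughout. Hence the two sides are never equal, so the claimed relation (=) fails for every integer in [-5, 5].

Answer: None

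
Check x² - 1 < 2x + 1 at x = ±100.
x = 100: LHS = 100² - 1 = 9999, RHS = 2·100 + 1 = 201; 9999 < 201 — FAILS
x = -100: LHS = (-100)² - 1 = 9999, RHS = 2·(-100) + 1 = -199; 9999 < -199 — FAILS

Answer: No, fails for both x = 100 and x = -100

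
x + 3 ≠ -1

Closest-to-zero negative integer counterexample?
Testing negative integers from -1 downward:
x = -1: LHS = (-1) + 3 = 2; 2 ≠ -1 — holds
x = -2: LHS = (-2) + 3 = 1; 1 ≠ -1 — holds
x = -3: LHS = (-3) + 3 = 0; 0 ≠ -1 — holds
x = -4: LHS = (-4) + 3 = -1; -1 ≠ -1 — FAILS  ← closest negative counterexample to 0

Answer: x = -4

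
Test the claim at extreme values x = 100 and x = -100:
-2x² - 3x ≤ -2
x = 100: LHS = -2·100² - 3·100 = -20300; -20300 ≤ -2 — holds
x = -100: LHS = -2·(-100)² - 3·(-100) = -19700; -19700 ≤ -2 — holds

Answer: Yes, holds for both x = 100 and x = -100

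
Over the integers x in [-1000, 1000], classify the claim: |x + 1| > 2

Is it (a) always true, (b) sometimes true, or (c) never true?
Holds at x = 2: LHS = |2 + 1| = |3| = 3; 3 > 2 — holds
Fails at x = 0: LHS = |0 + 1| = |1| = 1; 1 > 2 — FAILS
It is satisfied by some integers in the range but not all.

Answer: Sometimes true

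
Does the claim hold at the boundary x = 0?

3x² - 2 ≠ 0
x = 0: LHS = 3·0² - 2 = -2; -2 ≠ 0 — holds

The relation is satisfied at x = 0.

Answer: Yes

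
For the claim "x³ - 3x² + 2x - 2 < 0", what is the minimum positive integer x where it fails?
Testing positive integers:
x = 1: LHS = 1³ - 3·1² + 2·1 - 2 = -2; -2 < 0 — holds
x = 2: LHS = 2³ - 3·2² + 2·2 - 2 = -2; -2 < 0 — holds
x = 3: LHS = 3³ - 3·3² + 2·3 - 2 = 4; 4 < 0 — FAILS  ← smallest positive counterexample

Answer: x = 3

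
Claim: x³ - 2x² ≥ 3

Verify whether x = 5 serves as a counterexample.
Substitute x = 5 into the relation:
x = 5: LHS = 5³ - 2·5² = 75; 75 ≥ 3 — holds

The claim holds here, so x = 5 is not a counterexample. (A counterexample exists elsewhere, e.g. x = 0.)

Answer: No, x = 5 is not a counterexample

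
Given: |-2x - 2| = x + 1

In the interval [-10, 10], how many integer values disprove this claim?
Counterexamples in [-10, 10]: {-10, -9, -8, -7, -6, -5, -4, -3, -2, 0, 1, 2, 3, 4, 5, 6, 7, 8, 9, 10}.

Counting them gives 20 values.

Answer: 20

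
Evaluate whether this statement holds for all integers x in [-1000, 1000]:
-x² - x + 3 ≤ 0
The claim fails at x = 0:
x = 0: LHS = -0² - 0 + 3 = 3; 3 ≤ 0 — FAILS

Because a single integer refutes it, the statement is false.

Answer: False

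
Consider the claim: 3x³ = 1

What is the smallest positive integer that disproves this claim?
Testing positive integers:
x = 1: LHS = 3·1³ = 3; 3 = 1 — FAILS  ← smallest positive counterexample

Answer: x = 1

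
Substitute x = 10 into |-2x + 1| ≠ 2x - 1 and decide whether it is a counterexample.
Substitute x = 10 into the relation:
x = 10: LHS = |-2·10 + 1| = |-19| = 19, RHS = 2·10 - 1 = 19; 19 ≠ 19 — FAILS

Since the claim fails at x = 10, this value is a counterexample.

Answer: Yes, x = 10 is a counterexample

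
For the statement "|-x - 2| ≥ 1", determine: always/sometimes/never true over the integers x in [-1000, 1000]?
Holds at x = 0: LHS = |-0 - 2| = |-2| = 2; 2 ≥ 1 — holds
Fails at x = -2: LHS = |-(-2) - 2| = |0| = 0; 0 ≥ 1 — FAILS
It is satisfied by some integers in the range but not all.

Answer: Sometimes true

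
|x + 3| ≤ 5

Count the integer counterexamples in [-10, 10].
Counterexamples in [-10, 10]: {-10, -9, 3, 4, 5, 6, 7, 8, 9, 10}.

Counting them gives 10 values.

Answer: 10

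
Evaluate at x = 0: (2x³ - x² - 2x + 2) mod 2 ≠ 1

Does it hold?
x = 0: LHS = (2·0³ - 0² - 2·0 + 2) mod 2 = 2 mod 2 = 0; 0 ≠ 1 — holds

The relation is satisfied at x = 0.

Answer: Yes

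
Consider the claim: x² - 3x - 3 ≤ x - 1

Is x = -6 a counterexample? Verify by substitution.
Substitute x = -6 into the relation:
x = -6: LHS = (-6)² - 3·(-6) - 3 = 51, RHS = (-6) - 1 = -7; 51 ≤ -7 — FAILS

Since the claim fails at x = -6, this value is a counterexample.

Answer: Yes, x = -6 is a counterexample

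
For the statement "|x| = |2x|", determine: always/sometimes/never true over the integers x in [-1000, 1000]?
Holds at x = 0: LHS = |0| = 0, RHS = |2·0| = |0| = 0; 0 = 0 — holds
Fails at x = 1: LHS = |1| = 1, RHS = |2·1| = |2| = 2; 1 = 2 — FAILS
It is satisfied by some integers in the range but not all.

Answer: Sometimes true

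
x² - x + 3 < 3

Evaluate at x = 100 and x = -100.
x = 100: LHS = 100² - 100 + 3 = 9903; 9903 < 3 — FAILS
x = -100: LHS = (-100)² - (-100) + 3 = 10103; 10103 < 3 — FAILS

Answer: No, fails for both x = 100 and x = -100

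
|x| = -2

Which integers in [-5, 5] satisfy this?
An absolute value is never negative, so the left side is ≥ 0 for every x, while the right side is -2. Tightest case in [-5, 5] is x = 0:
x = 0: LHS = |0| = 0; 0 = -2 — FAILS
Hence LHS − RHS is never 0, i.e. the two sides are never equal, so the claimed relation (=) fails for every integer in [-5, 5].

Answer: None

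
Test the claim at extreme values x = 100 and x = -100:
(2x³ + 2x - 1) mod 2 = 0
x = 100: LHS = (2·100³ + 2·100 - 1) mod 2 = 2000199 mod 2 = 1; 1 = 0 — FAILS
x = -100: LHS = (2·(-100)³ + 2·(-100) - 1) mod 2 = (-2000201) mod 2 = 1; 1 = 0 — FAILS

Answer: No, fails for both x = 100 and x = -100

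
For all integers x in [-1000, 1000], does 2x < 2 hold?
The claim fails at x = 1:
x = 1: LHS = 2·1 = 2; 2 < 2 — FAILS

Because a single integer refutes it, the statement is false.

Answer: False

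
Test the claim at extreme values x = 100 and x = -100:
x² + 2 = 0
x = 100: LHS = 100² + 2 = 10002; 10002 = 0 — FAILS
x = -100: LHS = (-100)² + 2 = 10002; 10002 = 0 — FAILS

Answer: No, fails for both x = 100 and x = -100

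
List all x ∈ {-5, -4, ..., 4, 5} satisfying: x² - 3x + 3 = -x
Over all integers in [-5, 5], LHS − RHS is always positive; it is smallest at x = 1, where it equals 2:
x = 1: LHS = 1² - 3·1 + 3 = 1; 1 = -1 — FAILS
At the ends of the range:
x = -5: LHS = (-5)² - 3·(-5) + 3 = 43, RHS = -(-5) = 5; 43 = 5 — FAILS
x = 5: LHS = 5² - 3·5 + 3 = 13; 13 = -5 — FAILS
Hence LHS − RHS is never 0, i.e. the two sides are never equal, so the claimed relation (=) fails for every integer in [-5, 5].

Answer: None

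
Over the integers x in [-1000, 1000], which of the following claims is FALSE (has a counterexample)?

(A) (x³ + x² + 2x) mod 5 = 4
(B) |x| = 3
(A) x = 0: LHS = (0³ + 0² + 2·0) mod 5 = 0 mod 5 = 0; 0 = 4 — FAILS
(B) x = 0: LHS = |0| = 0; 0 = 3 — FAILS

Answer: Both A and B are false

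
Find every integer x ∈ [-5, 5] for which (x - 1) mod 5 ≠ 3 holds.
Holds for: {-5, -4, -3, -2, 0, 1, 2, 3, 5}
Fails for: {-1, 4}

Answer: {-5, -4, -3, -2, 0, 1, 2, 3, 5}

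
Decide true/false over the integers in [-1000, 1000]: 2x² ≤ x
The claim fails at x = 1:
x = 1: LHS = 2·1² = 2; 2 ≤ 1 — FAILS

Because a single integer refutes it, the statement is false.

Answer: False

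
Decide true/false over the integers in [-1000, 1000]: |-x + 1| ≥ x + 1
The claim fails at x = 1:
x = 1: LHS = |-1 + 1| = |0| = 0, RHS = 1 + 1 = 2; 0 ≥ 2 — FAILS

Because a single integer refutes it, the statement is false.

Answer: False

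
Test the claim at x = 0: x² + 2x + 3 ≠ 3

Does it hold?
x = 0: LHS = 0² + 2·0 + 3 = 3; 3 ≠ 3 — FAILS

The relation fails at x = 0, so x = 0 is a counterexample.

Answer: No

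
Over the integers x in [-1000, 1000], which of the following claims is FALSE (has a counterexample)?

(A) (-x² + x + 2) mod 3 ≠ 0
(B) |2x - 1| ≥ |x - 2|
(A) x = -1: LHS = (-(-1)² + (-1) + 2) mod 3 = 0 mod 3 = 0; 0 ≠ 0 — FAILS
(B) x = 0: LHS = |2·0 - 1| = |-1| = 1, RHS = |0 - 2| = |-2| = 2; 1 ≥ 2 — FAILS

Answer: Both A and B are false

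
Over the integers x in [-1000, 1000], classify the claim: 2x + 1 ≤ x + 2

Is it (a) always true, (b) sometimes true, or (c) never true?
Holds at x = 0: LHS = 2·0 + 1 = 1, RHS = 0 + 2 = 2; 1 ≤ 2 — holds
Fails at x = 2: LHS = 2·2 + 1 = 5, RHS = 2 + 2 = 4; 5 ≤ 4 — FAILS
It is satisfied by some integers in the range but not all.

Answer: Sometimes true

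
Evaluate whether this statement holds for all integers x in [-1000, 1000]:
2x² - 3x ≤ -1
The claim fails at x = 0:
x = 0: LHS = 2·0² - 3·0 = 0; 0 ≤ -1 — FAILS

Because a single integer refutes it, the statement is false.

Answer: False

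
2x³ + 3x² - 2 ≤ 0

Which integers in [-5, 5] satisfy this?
Holds for: {-5, -4, -3, -2, -1, 0}
Fails for: {1, 2, 3, 4, 5}

Answer: {-5, -4, -3, -2, -1, 0}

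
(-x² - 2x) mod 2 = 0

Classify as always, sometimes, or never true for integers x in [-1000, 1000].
Holds at x = 0: LHS = (-0² - 2·0) mod 2 = 0 mod 2 = 0; 0 = 0 — holds
Fails at x = 1: LHS = (-1² - 2·1) mod 2 = (-3) mod 2 = 1; 1 = 0 — FAILS
It is satisfied by some integers in the range but not all.

Answer: Sometimes true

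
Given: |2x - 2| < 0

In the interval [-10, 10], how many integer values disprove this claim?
Counterexamples in [-10, 10]: {-10, -9, -8, -7, -6, -5, -4, -3, -2, -1, 0, 1, 2, 3, 4, 5, 6, 7, 8, 9, 10}.

Counting them gives 21 values.

Answer: 21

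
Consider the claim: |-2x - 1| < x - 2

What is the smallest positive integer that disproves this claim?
Testing positive integers:
x = 1: LHS = |-2·1 - 1| = |-3| = 3, RHS = 1 - 2 = -1; 3 < -1 — FAILS  ← smallest positive counterexample

Answer: x = 1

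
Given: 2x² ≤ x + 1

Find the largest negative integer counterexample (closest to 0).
Testing negative integers from -1 downward:
x = -1: LHS = 2·(-1)² = 2, RHS = (-1) + 1 = 0; 2 ≤ 0 — FAILS  ← closest negative counterexample to 0

Answer: x = -1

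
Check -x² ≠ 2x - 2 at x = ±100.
x = 100: LHS = -100² = -10000, RHS = 2·100 - 2 = 198; -10000 ≠ 198 — holds
x = -100: LHS = -(-100)² = -10000, RHS = 2·(-100) - 2 = -202; -10000 ≠ -202 — holds

Answer: Yes, holds for both x = 100 and x = -100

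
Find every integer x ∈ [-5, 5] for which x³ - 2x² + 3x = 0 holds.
Holds for: {0}
Fails for: {-5, -4, -3, -2, -1, 1, 2, 3, 4, 5}

Answer: {0}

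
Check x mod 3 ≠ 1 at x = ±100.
x = 100: LHS = 100 mod 3 = 1; 1 ≠ 1 — FAILS
x = -100: LHS = (-100) mod 3 = 2; 2 ≠ 1 — holds

Answer: Partially: fails for x = 100, holds for x = -100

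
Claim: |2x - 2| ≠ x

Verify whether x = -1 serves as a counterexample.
Substitute x = -1 into the relation:
x = -1: LHS = |2·(-1) - 2| = |-4| = 4; 4 ≠ -1 — holds

The claim holds here, so x = -1 is not a counterexample. (A counterexample exists elsewhere, e.g. x = 2.)

Answer: No, x = -1 is not a counterexample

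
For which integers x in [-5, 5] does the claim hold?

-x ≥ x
Holds for: {-5, -4, -3, -2, -1, 0}
Fails for: {1, 2, 3, 4, 5}

Answer: {-5, -4, -3, -2, -1, 0}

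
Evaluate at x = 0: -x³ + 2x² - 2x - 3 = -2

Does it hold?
x = 0: LHS = -0³ + 2·0² - 2·0 - 3 = -3; -3 = -2 — FAILS

The relation fails at x = 0, so x = 0 is a counterexample.

Answer: No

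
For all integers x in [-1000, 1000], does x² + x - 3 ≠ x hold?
Track d = LHS − RHS over the integers in [-1000, 1000]. Equality would need d = 0, but d changes sign only between consecutive integers, jumping over 0:
x = -2: LHS = (-2)² + (-2) - 3 = -1; -1 ≠ -2 — holds  (d = 1)
x = -1: LHS = (-1)² + (-1) - 3 = -3; -3 ≠ -1 — holds  (d = -2)
x = 1: LHS = 1² + 1 - 3 = -1; -1 ≠ 1 — holds  (d = -2)
x = 2: LHS = 2² + 2 - 3 = 3; 3 ≠ 2 — holds  (d = 1)
Away from these crossings d keeps a constant sign, and checking every integer in [-1000, 1000] confirms d ≠ 0 throughout. Hence the two sides are never equal, so the relation holds for every integer in [-1000, 1000].

No counterexample exists.

Answer: True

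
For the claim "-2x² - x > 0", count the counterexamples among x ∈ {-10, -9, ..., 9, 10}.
Counterexamples in [-10, 10]: {-10, -9, -8, -7, -6, -5, -4, -3, -2, -1, 0, 1, 2, 3, 4, 5, 6, 7, 8, 9, 10}.

Counting them gives 21 values.

Answer: 21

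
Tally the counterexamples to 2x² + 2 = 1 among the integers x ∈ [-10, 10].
Counterexamples in [-10, 10]: {-10, -9, -8, -7, -6, -5, -4, -3, -2, -1, 0, 1, 2, 3, 4, 5, 6, 7, 8, 9, 10}.

Counting them gives 21 values.

Answer: 21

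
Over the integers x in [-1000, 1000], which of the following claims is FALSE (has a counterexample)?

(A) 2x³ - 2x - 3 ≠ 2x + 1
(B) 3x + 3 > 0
(A) Track d = LHS − RHS over the integers in [-1000, 1000]. Equality would need d = 0, but d changes sign only between consecutive integers, jumping over 0:
x = 1: LHS = 2·1³ - 2·1 - 3 = -3, RHS = 2·1 + 1 = 3; -3 ≠ 3 — holds  (d = -6)
x = 2: LHS = 2·2³ - 2·2 - 3 = 9, RHS = 2·2 + 1 = 5; 9 ≠ 5 — holds  (d = 4)
Away from these crossings d keeps a constant sign, and checking every integer in [-1000, 1000] confirms d ≠ 0 throughout. Hence the two sides are never equal, so the relation holds for every integer in [-1000, 1000].

(B) x = -1: LHS = 3·(-1) + 3 = 0; 0 > 0 — FAILS

Only (B) has a counterexample.

Answer: B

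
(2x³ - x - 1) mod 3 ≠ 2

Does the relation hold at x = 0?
x = 0: LHS = (2·0³ - 0 - 1) mod 3 = (-1) mod 3 = 2; 2 ≠ 2 — FAILS

The relation fails at x = 0, so x = 0 is a counterexample.

Answer: No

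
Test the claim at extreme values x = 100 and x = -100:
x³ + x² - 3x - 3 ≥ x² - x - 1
x = 100: LHS = 100³ + 100² - 3·100 - 3 = 1009697, RHS = 100² - 100 - 1 = 9899; 1009697 ≥ 9899 — holds
x = -100: LHS = (-100)³ + (-100)² - 3·(-100) - 3 = -989703, RHS = (-100)² - (-100) - 1 = 10099; -989703 ≥ 10099 — FAILS

Answer: Partially: holds for x = 100, fails for x = -100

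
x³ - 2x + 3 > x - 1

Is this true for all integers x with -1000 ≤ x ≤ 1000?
The claim fails at x = -3:
x = -3: LHS = (-3)³ - 2·(-3) + 3 = -18, RHS = (-3) - 1 = -4; -18 > -4 — FAILS

Because a single integer refutes it, the statement is false.

Answer: False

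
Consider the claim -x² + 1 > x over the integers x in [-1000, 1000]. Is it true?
The claim fails at x = 1:
x = 1: LHS = -1² + 1 = 0; 0 > 1 — FAILS

Because a single integer refutes it, the statement is false.

Answer: False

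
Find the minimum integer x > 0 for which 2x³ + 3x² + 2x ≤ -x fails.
Testing positive integers:
x = 1: LHS = 2·1³ + 3·1² + 2·1 = 7; 7 ≤ -1 — FAILS  ← smallest positive counterexample

Answer: x = 1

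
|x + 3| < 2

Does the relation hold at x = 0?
x = 0: LHS = |0 + 3| = |3| = 3; 3 < 2 — FAILS

The relation fails at x = 0, so x = 0 is a counterexample.

Answer: No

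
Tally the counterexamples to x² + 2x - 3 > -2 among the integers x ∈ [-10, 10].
Counterexamples in [-10, 10]: {-2, -1, 0}.

Counting them gives 3 values.

Answer: 3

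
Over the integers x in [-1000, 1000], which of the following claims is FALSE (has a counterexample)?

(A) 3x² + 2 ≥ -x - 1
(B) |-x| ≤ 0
(A) Over all integers in [-1000, 1000], LHS − RHS is smallest at x = 0, where it equals 3:
x = 0: LHS = 3·0² + 2 = 2, RHS = -0 - 1 = -1; 2 ≥ -1 — holds
At the ends of the range:
x = -1000: LHS = 3·(-1000)² + 2 = 3000002, RHS = -(-1000) - 1 = 999; 3000002 ≥ 999 — holds
x = 1000: LHS = 3·1000² + 2 = 3000002, RHS = -1000 - 1 = -1001; 3000002 ≥ -1001 — holds
Hence LHS − RHS is never negative, i.e. LHS ≥ RHS throughout, so the relation holds for every integer in [-1000, 1000].

(B) x = 1: LHS = |-1| = 1; 1 ≤ 0 — FAILS

Only (B) has a counterexample.

Answer: B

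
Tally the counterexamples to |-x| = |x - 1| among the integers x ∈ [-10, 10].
Counterexamples in [-10, 10]: {-10, -9, -8, -7, -6, -5, -4, -3, -2, -1, 0, 1, 2, 3, 4, 5, 6, 7, 8, 9, 10}.

Counting them gives 21 values.

Answer: 21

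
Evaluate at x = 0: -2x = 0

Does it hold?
x = 0: LHS = -2·0 = 0; 0 = 0 — holds

The relation is satisfied at x = 0.

Answer: Yes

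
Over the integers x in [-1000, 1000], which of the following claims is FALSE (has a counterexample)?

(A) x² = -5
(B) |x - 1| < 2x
(A) x = 0: LHS = 0² = 0; 0 = -5 — FAILS
(B) x = 0: LHS = |0 - 1| = |-1| = 1, RHS = 2·0 = 0; 1 < 0 — FAILS

Answer: Both A and B are false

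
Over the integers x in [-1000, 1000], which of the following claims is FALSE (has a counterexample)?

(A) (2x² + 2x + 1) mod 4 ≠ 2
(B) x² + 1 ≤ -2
(A) For a polynomial with integer coefficients, its value mod 4 depends only on x mod 4, so it suffices to check one representative of each residue class, x = 0, 1, 2, 3:
x = 0: LHS = (2·0² + 2·0 + 1) mod 4 = 1 mod 4 = 1; 1 ≠ 2 — holds
x = 1: LHS = (2·1² + 2·1 + 1) mod 4 = 5 mod 4 = 1; 1 ≠ 2 — holds
x = 2: LHS = (2·2² + 2·2 + 1) mod 4 = 13 mod 4 = 1; 1 ≠ 2 — holds
x = 3: LHS = (2·3² + 2·3 + 1) mod 4 = 25 mod 4 = 1; 1 ≠ 2 — holds
The relation holds in every residue class, so the relation holds for every integer in [-1000, 1000].

(B) x = 0: LHS = 0² + 1 = 1; 1 ≤ -2 — FAILS

Only (B) has a counterexample.

Answer: B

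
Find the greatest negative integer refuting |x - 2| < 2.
Testing negative integers from -1 downward:
x = -1: LHS = |(-1) - 2| = |-3| = 3; 3 < 2 — FAILS  ← closest negative counterexample to 0

Answer: x = -1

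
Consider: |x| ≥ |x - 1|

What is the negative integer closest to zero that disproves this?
Testing negative integers from -1 downward:
x = -1: LHS = |-1| = 1, RHS = |(-1) - 1| = |-2| = 2; 1 ≥ 2 — FAILS  ← closest negative counterexample to 0

Answer: x = -1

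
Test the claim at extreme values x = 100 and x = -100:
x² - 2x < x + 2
x = 100: LHS = 100² - 2·100 = 9800, RHS = 100 + 2 = 102; 9800 < 102 — FAILS
x = -100: LHS = (-100)² - 2·(-100) = 10200, RHS = (-100) + 2 = -98; 10200 < -98 — FAILS

Answer: No, fails for both x = 100 and x = -100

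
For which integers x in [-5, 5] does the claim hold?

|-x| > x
Holds for: {-5, -4, -3, -2, -1}
Fails for: {0, 1, 2, 3, 4, 5}

Answer: {-5, -4, -3, -2, -1}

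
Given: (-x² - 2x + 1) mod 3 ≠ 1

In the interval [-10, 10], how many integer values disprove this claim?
Counterexamples in [-10, 10]: {-9, -8, -6, -5, -3, -2, 0, 1, 3, 4, 6, 7, 9, 10}.

Counting them gives 14 values.

Answer: 14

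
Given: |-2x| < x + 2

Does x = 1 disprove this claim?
Substitute x = 1 into the relation:
x = 1: LHS = |-2·1| = |-2| = 2, RHS = 1 + 2 = 3; 2 < 3 — holds

The claim holds here, so x = 1 is not a counterexample. (A counterexample exists elsewhere, e.g. x = -1.)

Answer: No, x = 1 is not a counterexample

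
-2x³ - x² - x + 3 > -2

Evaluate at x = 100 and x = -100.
x = 100: LHS = -2·100³ - 100² - 100 + 3 = -2010097; -2010097 > -2 — FAILS
x = -100: LHS = -2·(-100)³ - (-100)² - (-100) + 3 = 1990103; 1990103 > -2 — holds

Answer: Partially: fails for x = 100, holds for x = -100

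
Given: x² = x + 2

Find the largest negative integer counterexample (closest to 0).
Testing negative integers from -1 downward:
x = -1: LHS = (-1)² = 1, RHS = (-1) + 2 = 1; 1 = 1 — holds
x = -2: LHS = (-2)² = 4, RHS = (-2) + 2 = 0; 4 = 0 — FAILS  ← closest negative counterexample to 0

Answer: x = -2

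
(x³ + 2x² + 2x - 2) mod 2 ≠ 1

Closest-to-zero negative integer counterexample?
Testing negative integers from -1 downward:
x = -1: LHS = ((-1)³ + 2·(-1)² + 2·(-1) - 2) mod 2 = (-3) mod 2 = 1; 1 ≠ 1 — FAILS  ← closest negative counterexample to 0

Answer: x = -1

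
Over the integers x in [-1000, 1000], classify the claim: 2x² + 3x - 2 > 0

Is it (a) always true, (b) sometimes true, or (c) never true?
Holds at x = 1: LHS = 2·1² + 3·1 - 2 = 3; 3 > 0 — holds
Fails at x = 0: LHS = 2·0² + 3·0 - 2 = -2; -2 > 0 — FAILS
It is satisfied by some integers in the range but not all.

Answer: Sometimes true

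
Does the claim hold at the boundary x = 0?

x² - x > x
x = 0: LHS = 0² - 0 = 0; 0 > 0 — FAILS

The relation fails at x = 0, so x = 0 is a counterexample.

Answer: No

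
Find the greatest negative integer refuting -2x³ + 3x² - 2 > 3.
Testing negative integers from -1 downward:
x = -1: LHS = -2·(-1)³ + 3·(-1)² - 2 = 3; 3 > 3 — FAILS  ← closest negative counterexample to 0

Answer: x = -1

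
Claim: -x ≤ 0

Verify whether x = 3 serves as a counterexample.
Substitute x = 3 into the relation:
x = 3: -3 ≤ 0 — holds

The claim holds here, so x = 3 is not a counterexample. (A counterexample exists elsewhere, e.g. x = -1.)

Answer: No, x = 3 is not a counterexample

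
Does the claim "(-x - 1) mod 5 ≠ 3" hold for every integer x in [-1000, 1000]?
The claim fails at x = 1:
x = 1: LHS = (-1 - 1) mod 5 = (-2) mod 5 = 3; 3 ≠ 3 — FAILS

Because a single integer refutes it, the statement is false.

Answer: False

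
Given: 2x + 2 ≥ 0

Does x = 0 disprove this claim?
Substitute x = 0 into the relation:
x = 0: LHS = 2·0 + 2 = 2; 2 ≥ 0 — holds

The claim holds here, so x = 0 is not a counterexample. (A counterexample exists elsewhere, e.g. x = -2.)

Answer: No, x = 0 is not a counterexample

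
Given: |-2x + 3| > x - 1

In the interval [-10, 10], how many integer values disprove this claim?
Counterexamples in [-10, 10]: {2}.

Counting them gives 1 values.

Answer: 1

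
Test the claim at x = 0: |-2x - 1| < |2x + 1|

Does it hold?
x = 0: LHS = |-2·0 - 1| = |-1| = 1, RHS = |2·0 + 1| = |1| = 1; 1 < 1 — FAILS

The relation fails at x = 0, so x = 0 is a counterexample.

Answer: No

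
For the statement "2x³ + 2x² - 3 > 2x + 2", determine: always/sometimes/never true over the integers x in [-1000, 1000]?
Holds at x = 2: LHS = 2·2³ + 2·2² - 3 = 21, RHS = 2·2 + 2 = 6; 21 > 6 — holds
Fails at x = 0: LHS = 2·0³ + 2·0² - 3 = -3, RHS = 2·0 + 2 = 2; -3 > 2 — FAILS
It is satisfied by some integers in the range but not all.

Answer: Sometimes true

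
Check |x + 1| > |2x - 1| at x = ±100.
x = 100: LHS = |100 + 1| = |101| = 101, RHS = |2·100 - 1| = |199| = 199; 101 > 199 — FAILS
x = -100: LHS = |(-100) + 1| = |-99| = 99, RHS = |2·(-100) - 1| = |-201| = 201; 99 > 201 — FAILS

Answer: No, fails for both x = 100 and x = -100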